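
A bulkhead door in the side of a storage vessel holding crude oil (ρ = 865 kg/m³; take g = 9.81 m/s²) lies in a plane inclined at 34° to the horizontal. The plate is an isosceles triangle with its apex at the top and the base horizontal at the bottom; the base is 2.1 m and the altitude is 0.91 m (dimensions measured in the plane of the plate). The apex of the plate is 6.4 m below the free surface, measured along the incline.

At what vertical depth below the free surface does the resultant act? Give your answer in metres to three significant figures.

γ = ρg = 865 × 9.81 / 1000 = 8.48565 kN/m³.
Let θ = 34° be the plate's angle to the horizontal; measure y along the incline from where the plane meets the free surface. Vertical depth h = y·sinθ with sinθ = 0.559193.
With the apex up, the centroid sits 2h/3 = 2 × 0.91/3 = 0.606667 m below the apex, so y_c = 6.4 + 0.606667 = 7.00667 m and h_c = 7.00667 × 0.559193 = 3.91808 m.
A = ½ × 2.1 × 0.91 = 0.9555 m².
Resultant F = γ·h_c·A = 8.48565 × 3.91808 × 0.9555 = 31.7679 kN.
I_c = b·h³/36 = 2.1 × 0.91³/36 = 0.0439583 m⁴.
Centre of pressure: y_p = y_c + I_c/(y_c·A) = 7.00667 + 0.0439583/(7.00667 × 0.9555) = 7.00667 + 0.00656596 = 7.01324 m along the plane.
Vertically, h_p = y_p·sinθ = 7.01324 × 0.559193 = 3.92175 m.

h_p = 3.92 m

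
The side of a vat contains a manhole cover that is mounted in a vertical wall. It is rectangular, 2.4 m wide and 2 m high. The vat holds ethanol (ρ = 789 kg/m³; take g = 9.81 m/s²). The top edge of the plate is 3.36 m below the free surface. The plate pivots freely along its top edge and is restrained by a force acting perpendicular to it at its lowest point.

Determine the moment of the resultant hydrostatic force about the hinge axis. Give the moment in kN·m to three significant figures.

γ = ρg = 789 × 9.81 / 1000 = 7.74009 kN/m³.
The centroid lies 2/2 = 1 m below the top edge, so the centroid depth is h_c = 3.36 + 1 = 4.36 m.
A = 2.4 × 2 = 4.8 m².
Resultant F = γ·h_c·A = 7.74009 × 4.36 × 4.8 = 161.985 kN.
I_c = b·h³/12 = 2.4 × 2³/12 = 1.6 m⁴.
Centre of pressure: y_p = y_c + I_c/(y_c·A) = 4.36 + 1.6/(4.36 × 4.8) = 4.36 + 0.0764526 = 4.43645 m along the plane.
The resultant acts 1 + 0.0764526 = 1.07645 m (along the plate) below the hinge at the top edge, so the moment about the hinge is M = F × 1.07645 = 161.985 × 1.07645 = 174.369 kN·m.

M ≈ 174 kN·m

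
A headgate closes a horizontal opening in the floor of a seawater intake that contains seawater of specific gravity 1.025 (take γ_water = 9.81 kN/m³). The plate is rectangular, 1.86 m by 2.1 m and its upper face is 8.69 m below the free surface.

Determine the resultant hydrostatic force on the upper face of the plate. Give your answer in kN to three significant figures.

F ≈ 341 kN

γ = 1.025 × 9.81 = 10.05525 kN/m³.
The plate is horizontal, so pressure is uniform at p = γ·h = 10.05525 × 8.69 = 87.3801 kN/m².
A = 1.86 × 2.1 = 3.906 m².
F = p·A = 87.3801 × 3.906 = 341.307 kN.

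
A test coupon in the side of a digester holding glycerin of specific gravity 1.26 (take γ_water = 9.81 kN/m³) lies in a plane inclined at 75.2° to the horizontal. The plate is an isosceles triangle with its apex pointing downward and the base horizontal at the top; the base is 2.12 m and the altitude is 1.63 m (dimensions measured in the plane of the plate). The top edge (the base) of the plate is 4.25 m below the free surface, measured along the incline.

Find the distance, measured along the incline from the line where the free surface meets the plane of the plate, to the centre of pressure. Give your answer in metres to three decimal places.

γ = 1.26 × 9.81 = 12.3606 kN/m³.
Let θ = 75.2° be the plate's angle to the horizontal; measure y along the incline from where the plane meets the free surface. Vertical depth h = y·sinθ with sinθ = 0.966823.
With the apex down, the centroid sits h/3 = 1.63/3 = 0.543333 m below the base (the top edge), so y_c = 4.25 + 0.543333 = 4.79333 m and h_c = 4.79333 × 0.966823 = 4.6343 m.
A = ½ × 2.12 × 1.63 = 1.7278 m².
Resultant F = γ·h_c·A = 12.3606 × 4.6343 × 1.7278 = 98.9731 kN.
I_c = b·h³/36 = 2.12 × 1.63³/36 = 0.255033 m⁴.
Centre of pressure: y_p = y_c + I_c/(y_c·A) = 4.79333 + 0.255033/(4.79333 × 1.7278) = 4.79333 + 0.030794 = 4.82412 m along the plane.

y_p = 4.824 m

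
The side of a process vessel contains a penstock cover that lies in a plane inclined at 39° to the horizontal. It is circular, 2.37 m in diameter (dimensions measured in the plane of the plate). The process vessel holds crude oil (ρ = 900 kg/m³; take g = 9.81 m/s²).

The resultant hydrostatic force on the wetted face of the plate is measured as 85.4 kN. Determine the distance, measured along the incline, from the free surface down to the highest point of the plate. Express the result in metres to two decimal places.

γ = ρg = 900 × 9.81 / 1000 = 8.829 kN/m³.
A = π(1.185)² = 4.4115 m².
From F = γ·h_c·A, the centroid depth is h_c = 85.4/(8.829 × 4.4115) = 2.1926 m.
Let θ = 39° be the plate's angle to the horizontal; measure y along the incline from where the plane meets the free surface. Vertical depth h = y·sinθ with sinθ = 0.629320.
Along the incline, y_c = h_c/sinθ = 2.1926/0.629320 = 3.48408 m.
The centroid is at the centre, 1.185 m below the top of the plate, so the highest point sits at y_top = 3.48408 − 1.185 = 2.29908 m along the incline.

y_top ≈ 2.30 m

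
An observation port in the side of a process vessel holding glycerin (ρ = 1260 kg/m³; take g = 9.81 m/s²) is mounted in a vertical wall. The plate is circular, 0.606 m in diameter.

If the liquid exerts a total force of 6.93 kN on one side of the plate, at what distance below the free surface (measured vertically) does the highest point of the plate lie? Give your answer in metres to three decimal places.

γ = ρg = 1260 × 9.81 / 1000 = 12.3606 kN/m³.
A = π(0.303)² = 0.288426 m².
From F = γ·h_c·A, the centroid depth is h_c = 6.93/(12.3606 × 0.288426) = 1.94383 m.
The centroid is at the centre, 0.303 m below the top of the plate, so the highest point sits at h_top = 1.94383 − 0.303 = 1.64083 m below the surface.

d_top ≈ 1.641 m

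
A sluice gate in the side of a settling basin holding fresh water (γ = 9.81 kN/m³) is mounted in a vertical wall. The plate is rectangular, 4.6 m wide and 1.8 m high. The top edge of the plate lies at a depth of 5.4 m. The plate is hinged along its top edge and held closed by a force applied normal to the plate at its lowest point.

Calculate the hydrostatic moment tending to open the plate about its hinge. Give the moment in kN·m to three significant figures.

γ = 9.81 kN/m³.
The centroid lies 1.8/2 = 0.9 m below the top edge, so the centroid depth is h_c = 5.4 + 0.9 = 6.3 m.
A = 4.6 × 1.8 = 8.28 m².
Resultant F = γ·h_c·A = 9.81 × 6.3 × 8.28 = 511.729 kN.
I_c = b·h³/12 = 4.6 × 1.8³/12 = 2.2356 m⁴.
Centre of pressure: y_p = y_c + I_c/(y_c·A) = 6.3 + 2.2356/(6.3 × 8.28) = 6.3 + 0.0428571 = 6.34286 m along the plane.
The resultant acts 0.9 + 0.0428571 = 0.942857 m (along the plate) below the hinge at the top edge, so the moment about the hinge is M = F × 0.942857 = 511.729 × 0.942857 = 482.487 kN·m.

M ≈ 482 kN·m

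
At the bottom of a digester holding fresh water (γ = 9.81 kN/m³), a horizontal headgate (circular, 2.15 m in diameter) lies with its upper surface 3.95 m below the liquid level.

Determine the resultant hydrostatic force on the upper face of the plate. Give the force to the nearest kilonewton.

γ = 9.81 kN/m³.
The plate is horizontal, so pressure is uniform at p = γ·h = 9.81 × 3.95 = 38.7495 kN/m².
A = π(1.075)² = 3.6305 m².
F = p·A = 38.7495 × 3.6305 = 140.68 kN.

F ≈ 141 kN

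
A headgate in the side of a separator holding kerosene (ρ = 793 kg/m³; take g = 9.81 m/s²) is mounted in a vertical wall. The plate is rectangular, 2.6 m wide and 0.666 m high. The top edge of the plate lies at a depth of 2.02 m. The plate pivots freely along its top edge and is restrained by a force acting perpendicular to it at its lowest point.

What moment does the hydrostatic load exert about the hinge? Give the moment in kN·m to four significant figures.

γ = ρg = 793 × 9.81 / 1000 = 7.77933 kN/m³.
The centroid lies 0.666/2 = 0.333 m below the top edge, so the centroid depth is h_c = 2.02 + 0.333 = 2.353 m.
A = 2.6 × 0.666 = 1.7316 m².
Resultant F = γ·h_c·A = 7.77933 × 2.353 × 1.7316 = 31.6965 kN.
I_c = b·h³/12 = 2.6 × 0.666³/12 = 0.0640051 m⁴.
Centre of pressure: y_p = y_c + I_c/(y_c·A) = 2.353 + 0.0640051/(2.353 × 1.7316) = 2.353 + 0.0157089 = 2.36871 m along the plane.
The resultant acts 0.333 + 0.0157089 = 0.348709 m (along the plate) below the hinge at the top edge, so the moment about the hinge is M = F × 0.348709 = 31.6965 × 0.348709 = 11.0529 kN·m.

M ≈ 11.05 kN·m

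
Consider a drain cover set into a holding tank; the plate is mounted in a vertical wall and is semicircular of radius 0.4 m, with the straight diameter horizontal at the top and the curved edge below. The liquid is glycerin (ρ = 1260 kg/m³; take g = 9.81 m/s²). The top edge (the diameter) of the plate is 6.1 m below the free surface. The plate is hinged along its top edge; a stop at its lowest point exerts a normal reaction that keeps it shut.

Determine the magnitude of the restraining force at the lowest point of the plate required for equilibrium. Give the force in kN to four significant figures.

P ≈ 8.353 kN

γ = ρg = 1260 × 9.81 / 1000 = 12.3606 kN/m³.
The centroid of a semicircle lies 4r/(3π) = 0.169765 m from the diameter, here below the top edge, so the centroid depth is h_c = 6.1 + 0.169765 = 6.26976 m.
A = πr²/2 = π × 0.4²/2 = 0.251327 m².
Resultant F = γ·h_c·A = 12.3606 × 6.26976 × 0.251327 = 19.4773 kN.
I_c = (π/8 − 8/(9π))·r⁴ = 0.109757 × 0.4⁴ = 0.00280978 m⁴.
Centre of pressure: y_p = y_c + I_c/(y_c·A) = 6.26976 + 0.00280978/(6.26976 × 0.251327) = 6.26976 + 0.00178313 = 6.27154 m along the plane.
The resultant acts 0.169765 + 0.00178313 = 0.171548 m (along the plate) below the hinge at the top edge, so the moment about the hinge is M = F × 0.171548 = 19.4773 × 0.171548 = 3.34129 kN·m.
A normal force at the bottom, 0.4 m from the hinge, must supply this moment: P = 3.34129/0.4 = 8.35322 kN.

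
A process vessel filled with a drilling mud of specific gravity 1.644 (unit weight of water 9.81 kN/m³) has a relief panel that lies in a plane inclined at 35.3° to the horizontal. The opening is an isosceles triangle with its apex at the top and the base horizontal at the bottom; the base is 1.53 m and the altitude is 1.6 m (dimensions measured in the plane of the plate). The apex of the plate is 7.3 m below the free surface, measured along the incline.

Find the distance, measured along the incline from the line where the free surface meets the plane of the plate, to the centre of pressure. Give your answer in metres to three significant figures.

γ = 1.644 × 9.81 = 16.12764 kN/m³.
Let θ = 35.3° be the plate's angle to the horizontal; measure y along the incline from where the plane meets the free surface. Vertical depth h = y·sinθ with sinθ = 0.577858.
With the apex up, the centroid sits 2h/3 = 2 × 1.6/3 = 1.06667 m below the apex, so y_c = 7.3 + 1.06667 = 8.36667 m and h_c = 8.36667 × 0.577858 = 4.83475 m.
A = ½ × 1.53 × 1.6 = 1.224 m².
Resultant F = γ·h_c·A = 16.12764 × 4.83475 × 1.224 = 95.4391 kN.
I_c = b·h³/36 = 1.53 × 1.6³/36 = 0.17408 m⁴.
Centre of pressure: y_p = y_c + I_c/(y_c·A) = 8.36667 + 0.17408/(8.36667 × 1.224) = 8.36667 + 0.0169987 = 8.38367 m along the plane.

y_p = 8.38 m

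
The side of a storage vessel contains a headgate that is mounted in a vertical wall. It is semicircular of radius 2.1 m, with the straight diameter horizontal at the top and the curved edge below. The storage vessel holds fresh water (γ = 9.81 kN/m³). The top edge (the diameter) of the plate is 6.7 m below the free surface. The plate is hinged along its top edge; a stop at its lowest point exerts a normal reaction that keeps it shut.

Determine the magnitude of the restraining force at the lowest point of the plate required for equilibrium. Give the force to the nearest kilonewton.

γ = 9.81 kN/m³.
The centroid of a semicircle lies 4r/(3π) = 0.891268 m from the diameter, here below the top edge, so the centroid depth is h_c = 6.7 + 0.891268 = 7.59127 m.
A = πr²/2 = π × 2.1²/2 = 6.92721 m².
Resultant F = γ·h_c·A = 9.81 × 7.59127 × 6.92721 = 515.872 kN.
I_c = (π/8 − 8/(9π))·r⁴ = 0.109757 × 2.1⁴ = 2.13457 m⁴.
Centre of pressure: y_p = y_c + I_c/(y_c·A) = 7.59127 + 2.13457/(7.59127 × 6.92721) = 7.59127 + 0.0405917 = 7.63186 m along the plane.
The resultant acts 0.891268 + 0.0405917 = 0.93186 m (along the plate) below the hinge at the top edge, so the moment about the hinge is M = F × 0.93186 = 515.872 × 0.93186 = 480.72 kN·m.
A normal force at the bottom, 2.1 m from the hinge, must supply this moment: P = 480.72/2.1 = 228.914 kN.

P ≈ 229 kN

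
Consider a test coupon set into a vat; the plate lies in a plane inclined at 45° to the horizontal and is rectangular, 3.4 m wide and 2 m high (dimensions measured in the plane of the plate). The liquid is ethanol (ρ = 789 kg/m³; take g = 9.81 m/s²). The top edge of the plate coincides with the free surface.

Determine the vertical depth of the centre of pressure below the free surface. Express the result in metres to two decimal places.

γ = ρg = 789 × 9.81 / 1000 = 7.74009 kN/m³.
Let θ = 45° be the plate's angle to the horizontal; measure y along the incline from where the plane meets the free surface. Vertical depth h = y·sinθ with sinθ = 0.707107.
The centroid lies 2/2 = 1 m below the top edge, so y_c = 1 m and h_c = 1 × 0.707107 = 0.707107 m.
A = 3.4 × 2 = 6.8 m².
Resultant F = γ·h_c·A = 7.74009 × 0.707107 × 6.8 = 37.2169 kN.
I_c = b·h³/12 = 3.4 × 2³/12 = 2.26667 m⁴.
Centre of pressure: y_p = y_c + I_c/(y_c·A) = 1 + 2.26667/(1 × 6.8) = 1 + 0.333334 = 1.33333 m along the plane.
Vertically, h_p = y_p·sinθ = 1.33333 × 0.707107 = 0.942807 m.

h_p = 0.94 m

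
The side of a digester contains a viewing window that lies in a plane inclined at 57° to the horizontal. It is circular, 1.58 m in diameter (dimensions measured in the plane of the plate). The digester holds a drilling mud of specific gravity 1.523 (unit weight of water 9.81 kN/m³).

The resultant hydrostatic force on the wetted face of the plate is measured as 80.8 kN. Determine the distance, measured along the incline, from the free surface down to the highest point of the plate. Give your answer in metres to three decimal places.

y_top ≈ 2.499 m

γ = 1.523 × 9.81 = 14.94063 kN/m³.
A = π(0.79)² = 1.96067 m².
From F = γ·h_c·A, the centroid depth is h_c = 80.8/(14.94063 × 1.96067) = 2.75828 m.
Let θ = 57° be the plate's angle to the horizontal; measure y along the incline from where the plane meets the free surface. Vertical depth h = y·sinθ with sinθ = 0.838671.
Along the incline, y_c = h_c/sinθ = 2.75828/0.838671 = 3.28887 m.
The centroid is at the centre, 0.79 m below the top of the plate, so the highest point sits at y_top = 3.28887 − 0.79 = 2.49887 m along the incline.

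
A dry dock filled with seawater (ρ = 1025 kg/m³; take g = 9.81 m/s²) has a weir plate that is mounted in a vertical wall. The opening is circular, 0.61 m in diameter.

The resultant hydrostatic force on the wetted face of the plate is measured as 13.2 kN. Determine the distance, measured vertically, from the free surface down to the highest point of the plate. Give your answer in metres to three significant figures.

d_top ≈ 4.19 m

γ = ρg = 1025 × 9.81 / 1000 = 10.05525 kN/m³.
A = π(0.305)² = 0.292247 m².
From F = γ·h_c·A, the centroid depth is h_c = 13.2/(10.05525 × 0.292247) = 4.49191 m.
The centroid is at the centre, 0.305 m below the top of the plate, so the highest point sits at h_top = 4.49191 − 0.305 = 4.18691 m below the surface.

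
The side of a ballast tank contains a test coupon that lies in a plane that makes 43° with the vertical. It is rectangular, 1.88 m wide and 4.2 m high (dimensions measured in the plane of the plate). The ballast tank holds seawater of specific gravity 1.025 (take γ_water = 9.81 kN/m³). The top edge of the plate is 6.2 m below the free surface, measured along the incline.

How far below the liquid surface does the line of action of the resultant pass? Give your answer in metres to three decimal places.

h_p = 6.200 m

γ = 1.025 × 9.81 = 10.05525 kN/m³.
The plate makes 43° with the vertical, i.e. θ = 90° − 43° = 47° to the horizontal. Measuring y along the incline from the free-surface line, vertical depth h = y·sinθ with sinθ = 0.731354.
The centroid lies 4.2/2 = 2.1 m below the top edge, so y_c = 6.2 + 2.1 = 8.3 m and h_c = 8.3 × 0.731354 = 6.07024 m.
A = 1.88 × 4.2 = 7.896 m².
Resultant F = γ·h_c·A = 10.05525 × 6.07024 × 7.896 = 481.954 kN.
I_c = b·h³/12 = 1.88 × 4.2³/12 = 11.6071 m⁴.
Centre of pressure: y_p = y_c + I_c/(y_c·A) = 8.3 + 11.6071/(8.3 × 7.896) = 8.3 + 0.177108 = 8.47711 m along the plane.
Vertically, h_p = y_p·sinθ = 8.47711 × 0.731354 = 6.19977 m.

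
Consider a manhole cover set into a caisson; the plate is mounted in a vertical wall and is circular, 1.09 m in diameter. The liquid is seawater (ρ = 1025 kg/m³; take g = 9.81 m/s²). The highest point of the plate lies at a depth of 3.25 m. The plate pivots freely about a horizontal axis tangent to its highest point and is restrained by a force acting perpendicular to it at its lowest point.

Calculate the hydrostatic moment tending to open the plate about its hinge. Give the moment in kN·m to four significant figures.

γ = ρg = 1025 × 9.81 / 1000 = 10.05525 kN/m³.
The centroid is at the centre, 0.545 m below the top of the plate, so the centroid depth is h_c = 3.25 + 0.545 = 3.795 m.
A = π(0.545)² = 0.933132 m².
Resultant F = γ·h_c·A = 10.05525 × 3.795 × 0.933132 = 35.608 kN.
I_c = πr⁴/4 = π × 0.545⁴/4 = 0.0692909 m⁴.
Centre of pressure: y_p = y_c + I_c/(y_c·A) = 3.795 + 0.0692909/(3.795 × 0.933132) = 3.795 + 0.0195669 = 3.81457 m along the plane.
The resultant acts 0.545 + 0.0195669 = 0.564567 m (along the plate) below the hinge at the top edge, so the moment about the hinge is M = F × 0.564567 = 35.608 × 0.564567 = 20.1031 kN·m.

M ≈ 20.10 kN·m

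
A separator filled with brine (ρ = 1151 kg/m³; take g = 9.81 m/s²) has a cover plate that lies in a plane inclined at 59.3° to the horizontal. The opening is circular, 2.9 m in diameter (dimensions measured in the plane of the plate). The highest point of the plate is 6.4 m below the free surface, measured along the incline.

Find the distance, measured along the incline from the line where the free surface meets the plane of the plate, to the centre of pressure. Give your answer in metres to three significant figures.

γ = ρg = 1151 × 9.81 / 1000 = 11.29131 kN/m³.
Let θ = 59.3° be the plate's angle to the horizontal; measure y along the incline from where the plane meets the free surface. Vertical depth h = y·sinθ with sinθ = 0.859852.
The centroid is at the centre, 1.45 m below the top of the plate, so y_c = 6.4 + 1.45 = 7.85 m and h_c = 7.85 × 0.859852 = 6.74984 m.
A = π(1.45)² = 6.6052 m².
Resultant F = γ·h_c·A = 11.29131 × 6.74984 × 6.6052 = 503.412 kN.
I_c = πr⁴/4 = π × 1.45⁴/4 = 3.47186 m⁴.
Centre of pressure: y_p = y_c + I_c/(y_c·A) = 7.85 + 3.47186/(7.85 × 6.6052) = 7.85 + 0.0669586 = 7.91696 m along the plane.

y_p = 7.92 m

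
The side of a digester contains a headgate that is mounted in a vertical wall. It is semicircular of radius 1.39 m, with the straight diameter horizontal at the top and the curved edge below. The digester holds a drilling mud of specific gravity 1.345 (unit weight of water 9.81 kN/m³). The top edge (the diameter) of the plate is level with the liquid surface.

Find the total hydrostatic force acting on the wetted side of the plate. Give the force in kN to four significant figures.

F ≈ 23.62 kN

γ = 1.345 × 9.81 = 13.19445 kN/m³.
The centroid of a semicircle lies 4r/(3π) = 0.589934 m from the diameter, here below the top edge, so the centroid depth is h_c = 0.589934 m.
A = πr²/2 = π × 1.39²/2 = 3.03494 m².
Resultant F = γ·h_c·A = 13.19445 × 0.589934 × 3.03494 = 23.6235 kN.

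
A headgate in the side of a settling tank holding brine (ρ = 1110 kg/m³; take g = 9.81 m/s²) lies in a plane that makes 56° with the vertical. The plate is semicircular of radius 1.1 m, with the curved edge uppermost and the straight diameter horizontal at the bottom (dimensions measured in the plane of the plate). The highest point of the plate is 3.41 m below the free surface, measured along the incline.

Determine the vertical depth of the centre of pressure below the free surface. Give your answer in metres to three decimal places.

h_p = 2.273 m

γ = ρg = 1110 × 9.81 / 1000 = 10.8891 kN/m³.
The plate makes 56° with the vertical, i.e. θ = 90° − 56° = 34° to the horizontal. Measuring y along the incline from the free-surface line, vertical depth h = y·sinθ with sinθ = 0.559193.
The centroid lies 4r/(3π) = 0.466854 m above the diameter, so r − 4r/(3π) = 1.1 − 0.466854 = 0.633146 m below the topmost point, so y_c = 3.41 + 0.633146 = 4.04315 m and h_c = 4.04315 × 0.559193 = 2.2609 m.
A = πr²/2 = π × 1.1²/2 = 1.90066 m².
Resultant F = γ·h_c·A = 10.8891 × 2.2609 × 1.90066 = 46.7927 kN.
I_c = (π/8 − 8/(9π))·r⁴ = 0.109757 × 1.1⁴ = 0.160695 m⁴.
Centre of pressure: y_p = y_c + I_c/(y_c·A) = 4.04315 + 0.160695/(4.04315 × 1.90066) = 4.04315 + 0.0209112 = 4.06406 m along the plane.
Vertically, h_p = y_p·sinθ = 4.06406 × 0.559193 = 2.27259 m.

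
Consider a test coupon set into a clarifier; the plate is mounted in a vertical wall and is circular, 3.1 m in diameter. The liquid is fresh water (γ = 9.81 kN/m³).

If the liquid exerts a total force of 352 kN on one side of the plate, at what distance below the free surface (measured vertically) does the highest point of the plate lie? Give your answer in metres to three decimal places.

γ = 9.81 kN/m³.
A = π(1.55)² = 7.54768 m².
From F = γ·h_c·A, the centroid depth is h_c = 352/(9.81 × 7.54768) = 4.75401 m.
The centroid is at the centre, 1.55 m below the top of the plate, so the highest point sits at h_top = 4.75401 − 1.55 = 3.20401 m below the surface.

d_top ≈ 3.204 m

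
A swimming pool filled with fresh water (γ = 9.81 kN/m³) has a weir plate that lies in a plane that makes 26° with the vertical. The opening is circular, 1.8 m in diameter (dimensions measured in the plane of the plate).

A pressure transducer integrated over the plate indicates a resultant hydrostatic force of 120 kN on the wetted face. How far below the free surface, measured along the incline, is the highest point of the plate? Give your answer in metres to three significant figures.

y_top ≈ 4.45 m

γ = 9.81 kN/m³.
A = π(0.9)² = 2.54469 m².
From F = γ·h_c·A, the centroid depth is h_c = 120/(9.81 × 2.54469) = 4.80704 m.
The plate makes 26° with the vertical, i.e. θ = 90° − 26° = 64° to the horizontal. Measuring y along the incline from the free-surface line, vertical depth h = y·sinθ with sinθ = 0.898794.
Along the incline, y_c = h_c/sinθ = 4.80704/0.898794 = 5.34832 m.
The centroid is at the centre, 0.9 m below the top of the plate, so the highest point sits at y_top = 5.34832 − 0.9 = 4.44832 m along the incline.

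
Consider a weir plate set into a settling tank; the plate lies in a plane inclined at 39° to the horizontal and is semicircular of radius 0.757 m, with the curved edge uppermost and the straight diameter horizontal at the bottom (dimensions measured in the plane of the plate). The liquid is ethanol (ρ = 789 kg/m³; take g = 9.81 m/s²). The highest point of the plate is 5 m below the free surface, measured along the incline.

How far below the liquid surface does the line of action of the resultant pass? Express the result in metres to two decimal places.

γ = ρg = 789 × 9.81 / 1000 = 7.74009 kN/m³.
Let θ = 39° be the plate's angle to the horizontal; measure y along the incline from where the plane meets the free surface. Vertical depth h = y·sinθ with sinθ = 0.629320.
The centroid lies 4r/(3π) = 0.321281 m above the diameter, so r − 4r/(3π) = 0.757 − 0.321281 = 0.435719 m below the topmost point, so y_c = 5 + 0.435719 = 5.43572 m and h_c = 5.43572 × 0.629320 = 3.42081 m.
A = πr²/2 = π × 0.757²/2 = 0.900143 m².
Resultant F = γ·h_c·A = 7.74009 × 3.42081 × 0.900143 = 23.8334 kN.
I_c = (π/8 − 8/(9π))·r⁴ = 0.109757 × 0.757⁴ = 0.0360426 m⁴.
Centre of pressure: y_p = y_c + I_c/(y_c·A) = 5.43572 + 0.0360426/(5.43572 × 0.900143) = 5.43572 + 0.00736627 = 5.44309 m along the plane.
Vertically, h_p = y_p·sinθ = 5.44309 × 0.629320 = 3.42545 m.

h_p = 3.43 m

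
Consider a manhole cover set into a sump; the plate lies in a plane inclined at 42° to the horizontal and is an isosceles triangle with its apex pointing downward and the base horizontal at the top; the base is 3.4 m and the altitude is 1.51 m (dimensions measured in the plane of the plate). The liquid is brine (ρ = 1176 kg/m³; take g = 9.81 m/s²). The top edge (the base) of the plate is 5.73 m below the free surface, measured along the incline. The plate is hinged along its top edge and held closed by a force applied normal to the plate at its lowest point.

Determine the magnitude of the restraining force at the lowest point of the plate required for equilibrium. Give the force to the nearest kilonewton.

P ≈ 43 kN

γ = ρg = 1176 × 9.81 / 1000 = 11.53656 kN/m³.
Let θ = 42° be the plate's angle to the horizontal; measure y along the incline from where the plane meets the free surface. Vertical depth h = y·sinθ with sinθ = 0.669131.
With the apex down, the centroid sits h/3 = 1.51/3 = 0.503333 m below the base (the top edge), so y_c = 5.73 + 0.503333 = 6.23333 m and h_c = 6.23333 × 0.669131 = 4.17091 m.
A = ½ × 3.4 × 1.51 = 2.567 m².
Resultant F = γ·h_c·A = 11.53656 × 4.17091 × 2.567 = 123.519 kN.
I_c = b·h³/36 = 3.4 × 1.51³/36 = 0.325168 m⁴.
Centre of pressure: y_p = y_c + I_c/(y_c·A) = 6.23333 + 0.325168/(6.23333 × 2.567) = 6.23333 + 0.0203218 = 6.25365 m along the plane.
The resultant acts 0.503333 + 0.0203218 = 0.523655 m (along the plate) below the hinge at the top edge, so the moment about the hinge is M = F × 0.523655 = 123.519 × 0.523655 = 64.6813 kN·m.
A normal force at the bottom, 1.51 m from the hinge, must supply this moment: P = 64.6813/1.51 = 42.8353 kN.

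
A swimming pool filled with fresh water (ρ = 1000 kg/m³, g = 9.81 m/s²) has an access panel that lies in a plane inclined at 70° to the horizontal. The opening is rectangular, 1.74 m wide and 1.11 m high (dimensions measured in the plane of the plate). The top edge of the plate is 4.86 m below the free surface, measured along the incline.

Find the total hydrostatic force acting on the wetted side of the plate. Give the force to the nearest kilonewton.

γ = ρg = 1000 × 9.81 = 9810 N/m³ = 9.81 kN/m³.
Let θ = 70° be the plate's angle to the horizontal; measure y along the incline from where the plane meets the free surface. Vertical depth h = y·sinθ with sinθ = 0.939693.
The centroid lies 1.11/2 = 0.555 m below the top edge, so y_c = 4.86 + 0.555 = 5.415 m and h_c = 5.415 × 0.939693 = 5.08844 m.
A = 1.74 × 1.11 = 1.9314 m².
Resultant F = γ·h_c·A = 9.81 × 5.08844 × 1.9314 = 96.4108 kN.

F ≈ 96 kN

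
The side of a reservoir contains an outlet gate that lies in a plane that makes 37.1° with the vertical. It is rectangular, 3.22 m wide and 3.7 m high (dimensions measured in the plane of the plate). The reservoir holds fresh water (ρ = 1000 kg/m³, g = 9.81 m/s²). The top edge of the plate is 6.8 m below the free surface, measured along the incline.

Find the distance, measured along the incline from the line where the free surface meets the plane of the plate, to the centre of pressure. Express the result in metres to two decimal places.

y_p = 8.78 m

γ = ρg = 1000 × 9.81 = 9810 N/m³ = 9.81 kN/m³.
The plate makes 37.1° with the vertical, i.e. θ = 90° − 37.1° = 52.9° to the horizontal. Measuring y along the incline from the free-surface line, vertical depth h = y·sinθ with sinθ = 0.797584.
The centroid lies 3.7/2 = 1.85 m below the top edge, so y_c = 6.8 + 1.85 = 8.65 m and h_c = 8.65 × 0.797584 = 6.8991 m.
A = 3.22 × 3.7 = 11.914 m².
Resultant F = γ·h_c·A = 9.81 × 6.8991 × 11.914 = 806.342 kN.
I_c = b·h³/12 = 3.22 × 3.7³/12 = 13.5919 m⁴.
Centre of pressure: y_p = y_c + I_c/(y_c·A) = 8.65 + 13.5919/(8.65 × 11.914) = 8.65 + 0.131888 = 8.78189 m along the plane.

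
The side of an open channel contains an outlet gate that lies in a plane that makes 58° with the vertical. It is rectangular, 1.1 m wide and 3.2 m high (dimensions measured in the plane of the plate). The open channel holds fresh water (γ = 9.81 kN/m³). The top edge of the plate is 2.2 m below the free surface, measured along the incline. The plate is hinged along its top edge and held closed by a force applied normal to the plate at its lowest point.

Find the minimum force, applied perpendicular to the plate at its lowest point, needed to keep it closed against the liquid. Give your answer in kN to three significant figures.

P ≈ 39.6 kN

γ = 9.81 kN/m³.
The plate makes 58° with the vertical, i.e. θ = 90° − 58° = 32° to the horizontal. Measuring y along the incline from the free-surface line, vertical depth h = y·sinθ with sinθ = 0.529919.
The centroid lies 3.2/2 = 1.6 m below the top edge, so y_c = 2.2 + 1.6 = 3.8 m and h_c = 3.8 × 0.529919 = 2.01369 m.
A = 1.1 × 3.2 = 3.52 m².
Resultant F = γ·h_c·A = 9.81 × 2.01369 × 3.52 = 69.5351 kN.
I_c = b·h³/12 = 1.1 × 3.2³/12 = 3.00373 m⁴.
Centre of pressure: y_p = y_c + I_c/(y_c·A) = 3.8 + 3.00373/(3.8 × 3.52) = 3.8 + 0.224561 = 4.02456 m along the plane.
The resultant acts 1.6 + 0.224561 = 1.82456 m (along the plate) below the hinge at the top edge, so the moment about the hinge is M = F × 1.82456 = 69.5351 × 1.82456 = 126.871 kN·m.
A normal force at the bottom, 3.2 m from the hinge, must supply this moment: P = 126.871/3.2 = 39.6472 kN.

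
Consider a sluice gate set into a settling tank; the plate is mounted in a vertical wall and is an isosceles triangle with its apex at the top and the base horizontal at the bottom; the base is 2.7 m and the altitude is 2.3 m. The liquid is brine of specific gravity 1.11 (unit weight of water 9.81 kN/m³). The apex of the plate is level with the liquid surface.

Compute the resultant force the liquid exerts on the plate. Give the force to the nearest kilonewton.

γ = 1.11 × 9.81 = 10.8891 kN/m³.
With the apex up, the centroid sits 2h/3 = 2 × 2.3/3 = 1.53333 m below the apex, so the centroid depth is h_c = 1.53333 m.
A = ½ × 2.7 × 2.3 = 3.105 m².
Resultant F = γ·h_c·A = 10.8891 × 1.53333 × 3.105 = 51.8429 kN.

F ≈ 52 kN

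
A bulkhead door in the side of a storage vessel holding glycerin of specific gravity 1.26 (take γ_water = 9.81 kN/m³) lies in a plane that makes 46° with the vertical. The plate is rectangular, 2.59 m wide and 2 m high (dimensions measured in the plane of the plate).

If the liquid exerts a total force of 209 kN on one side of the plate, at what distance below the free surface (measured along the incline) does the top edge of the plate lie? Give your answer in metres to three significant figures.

y_top ≈ 3.70 m

γ = 1.26 × 9.81 = 12.3606 kN/m³.
A = 2.59 × 2 = 5.18 m².
From F = γ·h_c·A, the centroid depth is h_c = 209/(12.3606 × 5.18) = 3.2642 m.
The plate makes 46° with the vertical, i.e. θ = 90° − 46° = 44° to the horizontal. Measuring y along the incline from the free-surface line, vertical depth h = y·sinθ with sinθ = 0.694658.
Along the incline, y_c = h_c/sinθ = 3.2642/0.694658 = 4.699 m.
The centroid lies 2/2 = 1 m below the top edge, so the top edge sits at y_top = 4.699 − 1 = 3.699 m along the incline.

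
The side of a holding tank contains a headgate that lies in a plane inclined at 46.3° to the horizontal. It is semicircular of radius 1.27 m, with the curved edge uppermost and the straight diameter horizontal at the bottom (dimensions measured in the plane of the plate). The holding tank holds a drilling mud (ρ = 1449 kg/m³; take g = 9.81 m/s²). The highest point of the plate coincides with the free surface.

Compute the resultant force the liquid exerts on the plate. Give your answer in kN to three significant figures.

F ≈ 19.0 kN

γ = ρg = 1449 × 9.81 / 1000 = 14.21469 kN/m³.
Let θ = 46.3° be the plate's angle to the horizontal; measure y along the incline from where the plane meets the free surface. Vertical depth h = y·sinθ with sinθ = 0.722967.
The centroid lies 4r/(3π) = 0.539005 m above the diameter, so r − 4r/(3π) = 1.27 − 0.539005 = 0.730995 m below the topmost point, so y_c = 0.730995 m and h_c = 0.730995 × 0.722967 = 0.528485 m.
A = πr²/2 = π × 1.27²/2 = 2.53354 m².
Resultant F = γ·h_c·A = 14.21469 × 0.528485 × 2.53354 = 19.0326 kN.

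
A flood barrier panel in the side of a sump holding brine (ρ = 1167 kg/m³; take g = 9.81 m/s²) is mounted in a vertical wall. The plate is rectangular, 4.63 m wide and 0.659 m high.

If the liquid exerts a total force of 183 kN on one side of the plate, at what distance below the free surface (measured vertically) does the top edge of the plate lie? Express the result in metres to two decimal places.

γ = ρg = 1167 × 9.81 / 1000 = 11.44827 kN/m³.
A = 4.63 × 0.659 = 3.05117 m².
From F = γ·h_c·A, the centroid depth is h_c = 183/(11.44827 × 3.05117) = 5.23896 m.
The centroid lies 0.659/2 = 0.3295 m below the top edge, so the top edge sits at h_top = 5.23896 − 0.3295 = 4.90946 m below the surface.

d_top ≈ 4.91 m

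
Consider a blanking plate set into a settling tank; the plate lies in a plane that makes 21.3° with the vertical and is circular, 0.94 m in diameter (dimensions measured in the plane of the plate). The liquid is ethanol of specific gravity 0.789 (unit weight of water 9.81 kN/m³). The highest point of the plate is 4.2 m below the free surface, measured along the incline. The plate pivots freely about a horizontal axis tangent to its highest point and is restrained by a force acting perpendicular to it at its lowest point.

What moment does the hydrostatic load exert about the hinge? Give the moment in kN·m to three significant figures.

M ≈ 11.3 kN·m

γ = 0.789 × 9.81 = 7.74009 kN/m³.
The plate makes 21.3° with the vertical, i.e. θ = 90° − 21.3° = 68.7° to the horizontal. Measuring y along the incline from the free-surface line, vertical depth h = y·sinθ with sinθ = 0.931691.
The centroid is at the centre, 0.47 m below the top of the plate, so y_c = 4.2 + 0.47 = 4.67 m and h_c = 4.67 × 0.931691 = 4.351 m.
A = π(0.47)² = 0.693978 m².
Resultant F = γ·h_c·A = 7.74009 × 4.351 × 0.693978 = 23.3712 kN.
I_c = πr⁴/4 = π × 0.47⁴/4 = 0.0383249 m⁴.
Centre of pressure: y_p = y_c + I_c/(y_c·A) = 4.67 + 0.0383249/(4.67 × 0.693978) = 4.67 + 0.0118255 = 4.68183 m along the plane.
The resultant acts 0.47 + 0.0118255 = 0.481825 m (along the plate) below the hinge at the top edge, so the moment about the hinge is M = F × 0.481825 = 23.3712 × 0.481825 = 11.2608 kN·m.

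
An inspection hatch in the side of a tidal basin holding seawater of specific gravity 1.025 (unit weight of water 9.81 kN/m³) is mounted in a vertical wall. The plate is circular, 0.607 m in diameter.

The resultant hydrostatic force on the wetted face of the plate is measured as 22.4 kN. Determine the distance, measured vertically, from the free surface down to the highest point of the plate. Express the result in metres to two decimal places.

d_top ≈ 7.39 m

γ = 1.025 × 9.81 = 10.05525 kN/m³.
A = π(0.3035)² = 0.289379 m².
From F = γ·h_c·A, the centroid depth is h_c = 22.4/(10.05525 × 0.289379) = 7.69818 m.
The centroid is at the centre, 0.3035 m below the top of the plate, so the highest point sits at h_top = 7.69818 − 0.3035 = 7.39468 m below the surface.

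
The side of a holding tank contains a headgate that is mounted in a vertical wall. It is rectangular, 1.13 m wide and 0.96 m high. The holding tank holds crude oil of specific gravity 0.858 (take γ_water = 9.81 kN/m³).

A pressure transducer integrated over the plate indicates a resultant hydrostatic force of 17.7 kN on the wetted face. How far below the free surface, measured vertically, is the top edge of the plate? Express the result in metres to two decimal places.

d_top ≈ 1.46 m

γ = 0.858 × 9.81 = 8.41698 kN/m³.
A = 1.13 × 0.96 = 1.0848 m².
From F = γ·h_c·A, the centroid depth is h_c = 17.7/(8.41698 × 1.0848) = 1.93851 m.
The centroid lies 0.96/2 = 0.48 m below the top edge, so the top edge sits at h_top = 1.93851 − 0.48 = 1.45851 m below the surface.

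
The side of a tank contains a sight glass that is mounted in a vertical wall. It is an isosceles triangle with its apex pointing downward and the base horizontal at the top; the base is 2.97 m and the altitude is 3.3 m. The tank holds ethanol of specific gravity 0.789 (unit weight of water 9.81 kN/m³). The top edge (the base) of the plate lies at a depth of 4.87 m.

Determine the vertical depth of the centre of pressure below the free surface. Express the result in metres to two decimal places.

h_p = 6.07 m

γ = 0.789 × 9.81 = 7.74009 kN/m³.
With the apex down, the centroid sits h/3 = 3.3/3 = 1.1 m below the base (the top edge), so the centroid depth is h_c = 4.87 + 1.1 = 5.97 m.
A = ½ × 2.97 × 3.3 = 4.9005 m².
Resultant F = γ·h_c·A = 7.74009 × 5.97 × 4.9005 = 226.444 kN.
I_c = b·h³/36 = 2.97 × 3.3³/36 = 2.9648 m⁴.
Centre of pressure: y_p = y_c + I_c/(y_c·A) = 5.97 + 2.9648/(5.97 × 4.9005) = 5.97 + 0.10134 = 6.07134 m along the plane.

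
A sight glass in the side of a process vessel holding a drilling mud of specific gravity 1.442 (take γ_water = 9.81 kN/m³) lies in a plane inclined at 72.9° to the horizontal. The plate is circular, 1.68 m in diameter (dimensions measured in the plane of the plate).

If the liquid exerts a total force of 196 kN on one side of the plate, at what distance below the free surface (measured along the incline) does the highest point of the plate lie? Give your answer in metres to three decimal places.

y_top ≈ 5.700 m

γ = 1.442 × 9.81 = 14.14602 kN/m³.
A = π(0.84)² = 2.21671 m².
From F = γ·h_c·A, the centroid depth is h_c = 196/(14.14602 × 2.21671) = 6.25047 m.
Let θ = 72.9° be the plate's angle to the horizontal; measure y along the incline from where the plane meets the free surface. Vertical depth h = y·sinθ with sinθ = 0.955793.
Along the incline, y_c = h_c/sinθ = 6.25047/0.955793 = 6.53956 m.
The centroid is at the centre, 0.84 m below the top of the plate, so the highest point sits at y_top = 6.53956 − 0.84 = 5.69956 m along the incline.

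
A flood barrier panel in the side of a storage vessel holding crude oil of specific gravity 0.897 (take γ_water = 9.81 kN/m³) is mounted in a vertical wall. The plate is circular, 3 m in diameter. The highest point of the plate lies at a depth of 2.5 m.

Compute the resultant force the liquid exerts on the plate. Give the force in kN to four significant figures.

F ≈ 248.8 kN

γ = 0.897 × 9.81 = 8.79957 kN/m³.
The centroid is at the centre, 1.5 m below the top of the plate, so the centroid depth is h_c = 2.5 + 1.5 = 4 m.
A = π(1.5)² = 7.06858 m².
Resultant F = γ·h_c·A = 8.79957 × 4 × 7.06858 = 248.802 kN.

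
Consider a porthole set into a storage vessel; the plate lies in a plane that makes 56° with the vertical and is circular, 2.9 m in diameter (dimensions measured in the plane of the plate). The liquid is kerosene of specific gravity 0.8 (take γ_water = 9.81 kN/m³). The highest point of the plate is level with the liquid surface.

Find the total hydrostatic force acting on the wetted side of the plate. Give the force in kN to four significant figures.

F ≈ 42.03 kN

γ = 0.8 × 9.81 = 7.848 kN/m³.
The plate makes 56° with the vertical, i.e. θ = 90° − 56° = 34° to the horizontal. Measuring y along the incline from the free-surface line, vertical depth h = y·sinθ with sinθ = 0.559193.
The centroid is at the centre, 1.45 m below the top of the plate, so y_c = 1.45 m and h_c = 1.45 × 0.559193 = 0.81083 m.
A = π(1.45)² = 6.6052 m².
Resultant F = γ·h_c·A = 7.848 × 0.81083 × 6.6052 = 42.0315 kN.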